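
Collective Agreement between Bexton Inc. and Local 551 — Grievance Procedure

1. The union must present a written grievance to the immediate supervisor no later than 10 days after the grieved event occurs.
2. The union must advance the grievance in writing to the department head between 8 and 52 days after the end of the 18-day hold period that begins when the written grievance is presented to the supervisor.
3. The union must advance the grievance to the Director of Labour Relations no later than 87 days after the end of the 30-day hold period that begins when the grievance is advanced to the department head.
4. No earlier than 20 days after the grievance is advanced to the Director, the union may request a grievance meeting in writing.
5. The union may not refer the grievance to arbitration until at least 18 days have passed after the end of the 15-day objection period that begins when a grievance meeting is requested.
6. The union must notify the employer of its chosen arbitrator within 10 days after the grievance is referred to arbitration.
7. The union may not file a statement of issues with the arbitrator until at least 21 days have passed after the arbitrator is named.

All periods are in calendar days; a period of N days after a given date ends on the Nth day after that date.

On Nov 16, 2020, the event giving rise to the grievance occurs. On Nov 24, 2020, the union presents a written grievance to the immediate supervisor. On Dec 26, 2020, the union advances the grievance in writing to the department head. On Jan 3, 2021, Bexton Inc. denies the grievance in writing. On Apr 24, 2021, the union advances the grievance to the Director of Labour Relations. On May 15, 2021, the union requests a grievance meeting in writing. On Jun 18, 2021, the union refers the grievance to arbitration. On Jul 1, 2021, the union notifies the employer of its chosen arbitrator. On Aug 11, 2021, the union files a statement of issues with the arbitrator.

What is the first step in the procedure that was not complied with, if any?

(1) due by Nov 16, 2020 + 10 days = Nov 26, 2020; completed Nov 24, 2020, before the deadline.
(2) the permitted window runs from Dec 12, 2020 + 8 = Dec 20, 2020 to Dec 12, 2020 + 52 = Feb 2, 2021; done Dec 26, 2020, which is between those dates.
(3) due by Jan 25, 2021 + 87 days = Apr 22, 2021; not done until Apr 24, 2021, 2 days after the deadline.

Step 3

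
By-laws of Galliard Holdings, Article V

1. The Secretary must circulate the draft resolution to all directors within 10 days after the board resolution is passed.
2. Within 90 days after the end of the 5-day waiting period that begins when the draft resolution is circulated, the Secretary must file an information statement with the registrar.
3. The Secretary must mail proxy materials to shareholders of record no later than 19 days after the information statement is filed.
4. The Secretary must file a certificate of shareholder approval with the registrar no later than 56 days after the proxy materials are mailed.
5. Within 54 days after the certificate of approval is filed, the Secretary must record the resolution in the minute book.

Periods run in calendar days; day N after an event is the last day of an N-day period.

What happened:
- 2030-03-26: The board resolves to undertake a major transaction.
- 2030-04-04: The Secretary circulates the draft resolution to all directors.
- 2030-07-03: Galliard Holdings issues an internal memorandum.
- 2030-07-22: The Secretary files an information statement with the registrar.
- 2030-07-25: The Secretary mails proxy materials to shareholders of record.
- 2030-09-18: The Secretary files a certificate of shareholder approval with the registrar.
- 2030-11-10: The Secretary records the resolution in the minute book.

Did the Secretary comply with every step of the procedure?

No

Step 1: 10 days after 2030-03-26 (when the board resolution is passed) is 2030-04-05; 2030-04-04 is within that limit.
Step 2: 90 days after 2030-04-09 (end of the 5-day waiting period, which began when the draft resolution is circulated on 2030-04-04) is 2030-07-08; 2030-07-22 misses that deadline by 14 days.
The analysis stops there.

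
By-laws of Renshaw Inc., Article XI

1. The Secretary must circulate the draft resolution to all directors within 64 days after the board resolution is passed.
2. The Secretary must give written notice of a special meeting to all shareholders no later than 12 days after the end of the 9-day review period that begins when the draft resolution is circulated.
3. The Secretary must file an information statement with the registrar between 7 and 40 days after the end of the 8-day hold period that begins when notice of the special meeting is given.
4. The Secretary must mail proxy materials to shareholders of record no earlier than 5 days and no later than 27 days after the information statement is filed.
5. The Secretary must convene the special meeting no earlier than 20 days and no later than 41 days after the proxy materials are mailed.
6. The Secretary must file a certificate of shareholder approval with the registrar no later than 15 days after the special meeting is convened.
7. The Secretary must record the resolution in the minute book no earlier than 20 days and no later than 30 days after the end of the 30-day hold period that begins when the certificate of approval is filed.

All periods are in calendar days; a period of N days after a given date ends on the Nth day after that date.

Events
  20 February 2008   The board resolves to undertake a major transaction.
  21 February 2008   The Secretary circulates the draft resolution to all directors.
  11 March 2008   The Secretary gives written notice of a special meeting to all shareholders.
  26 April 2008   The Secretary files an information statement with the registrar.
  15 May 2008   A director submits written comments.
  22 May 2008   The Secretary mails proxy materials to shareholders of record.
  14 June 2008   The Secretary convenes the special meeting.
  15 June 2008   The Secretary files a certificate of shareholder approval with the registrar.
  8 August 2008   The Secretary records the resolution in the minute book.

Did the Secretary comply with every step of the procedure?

(1) due by 20 February 2008 + 64 days = 24 April 2008; completed 21 February 2008, before the deadline.
(2) due by 1 March 2008 + 12 days = 13 March 2008; done 11 March 2008 — timely.
(3) the permitted window runs from 19 March 2008 + 7 = 26 March 2008 to 19 March 2008 + 40 = 28 April 2008; 26 April 2008 falls inside that range.
(4) the permitted window runs from 26 April 2008 + 5 = 1 May 2008 to 26 April 2008 + 27 = 23 May 2008; done 22 May 2008 — within the window.
(5) the permitted window runs from 22 May 2008 + 20 = 11 June 2008 to 22 May 2008 + 41 = 2 July 2008; 14 June 2008 falls inside that range.
(6) due by 14 June 2008 + 15 days = 29 June 2008; done 15 June 2008 — timely.
(7) the permitted window runs from 15 July 2008 + 20 = 4 August 2008 to 15 July 2008 + 30 = 14 August 2008; done 8 August 2008 — within the window.

Yes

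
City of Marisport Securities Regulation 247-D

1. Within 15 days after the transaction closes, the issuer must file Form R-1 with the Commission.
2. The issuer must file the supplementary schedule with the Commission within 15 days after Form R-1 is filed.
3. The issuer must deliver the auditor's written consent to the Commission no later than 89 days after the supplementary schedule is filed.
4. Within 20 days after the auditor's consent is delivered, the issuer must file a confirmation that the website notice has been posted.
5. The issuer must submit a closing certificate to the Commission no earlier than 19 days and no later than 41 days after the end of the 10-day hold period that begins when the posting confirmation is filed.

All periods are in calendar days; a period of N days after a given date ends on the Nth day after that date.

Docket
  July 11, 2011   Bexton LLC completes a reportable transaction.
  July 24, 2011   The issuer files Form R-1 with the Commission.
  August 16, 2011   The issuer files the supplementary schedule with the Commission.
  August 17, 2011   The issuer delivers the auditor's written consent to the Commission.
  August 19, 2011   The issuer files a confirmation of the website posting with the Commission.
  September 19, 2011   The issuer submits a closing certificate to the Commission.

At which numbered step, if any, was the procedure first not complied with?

Step 2

(1) due by July 11, 2011 + 15 days = July 26, 2011; completed July 24, 2011, before the deadline.
(2) due by July 24, 2011 + 15 days = August 8, 2011; August 16, 2011 misses that deadline by 8 days.
The procedure was therefore not followed at step 2.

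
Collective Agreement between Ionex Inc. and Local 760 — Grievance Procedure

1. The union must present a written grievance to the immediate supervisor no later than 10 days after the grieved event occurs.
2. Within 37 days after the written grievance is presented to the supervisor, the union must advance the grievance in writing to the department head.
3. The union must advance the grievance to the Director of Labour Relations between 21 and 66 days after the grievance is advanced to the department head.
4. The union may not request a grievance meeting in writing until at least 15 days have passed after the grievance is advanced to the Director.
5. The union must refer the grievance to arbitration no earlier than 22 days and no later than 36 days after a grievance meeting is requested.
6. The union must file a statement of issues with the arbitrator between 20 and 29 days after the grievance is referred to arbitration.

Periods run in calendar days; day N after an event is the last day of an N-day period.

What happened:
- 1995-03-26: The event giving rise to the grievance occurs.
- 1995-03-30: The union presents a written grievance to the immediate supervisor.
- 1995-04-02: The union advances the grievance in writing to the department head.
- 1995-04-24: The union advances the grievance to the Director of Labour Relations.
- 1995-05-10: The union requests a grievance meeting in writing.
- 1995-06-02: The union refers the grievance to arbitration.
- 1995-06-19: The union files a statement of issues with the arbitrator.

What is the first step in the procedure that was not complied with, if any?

Step 1: 10 days after 1995-03-26 (when the grieved event occurs) is 1995-04-05; completed 1995-03-30, before the deadline.
Step 2: 37 days after 1995-03-30 (when the written grievance is presented to the supervisor) is 1995-05-06; 1995-04-02 is within that limit.
Step 3: the window is 21–66 days after 1995-04-02 (when the grievance is advanced to the department head), so 1995-04-23 through 1995-06-07; done 1995-04-24, which is between those dates.
Step 4: the earliest permitted date is 15 days after 1995-04-24 (when the grievance is advanced to the Director), i.e. 1995-05-09; 1995-05-10 is on or after that date.
Step 5: the window is 22–36 days after 1995-05-10 (when a grievance meeting is requested), so 1995-06-01 through 1995-06-15; done 1995-06-02 — within the window.
Step 6: the window is 20–29 days after 1995-06-02 (when the grievance is referred to arbitration), so 1995-06-22 through 1995-07-01; done 1995-06-19 — 3 days before the window opened.
That is the first point of non-compliance.

Step 6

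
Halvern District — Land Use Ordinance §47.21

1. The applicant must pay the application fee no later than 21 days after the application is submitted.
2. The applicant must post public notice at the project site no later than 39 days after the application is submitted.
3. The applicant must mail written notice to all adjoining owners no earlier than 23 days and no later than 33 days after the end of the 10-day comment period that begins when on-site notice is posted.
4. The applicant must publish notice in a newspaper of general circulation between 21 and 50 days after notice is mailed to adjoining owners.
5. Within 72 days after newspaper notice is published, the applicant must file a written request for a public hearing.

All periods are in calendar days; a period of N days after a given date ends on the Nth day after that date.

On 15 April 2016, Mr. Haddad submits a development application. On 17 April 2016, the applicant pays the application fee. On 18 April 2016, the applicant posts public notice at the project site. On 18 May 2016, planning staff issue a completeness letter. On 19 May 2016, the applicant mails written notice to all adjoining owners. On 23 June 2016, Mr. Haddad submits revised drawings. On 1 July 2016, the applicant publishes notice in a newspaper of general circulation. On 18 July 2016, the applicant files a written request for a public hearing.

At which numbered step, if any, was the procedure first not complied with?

Step 3

Step 1: 21 days after 15 April 2016 (when the application is submitted) is 6 May 2016; completed 17 April 2016, before the deadline.
Step 2: 39 days after 15 April 2016 (when the application is submitted) is 24 May 2016; completed 18 April 2016, before the deadline.
Step 3: the window is 23–33 days after 28 April 2016 (end of the 10-day comment period, which began when on-site notice is posted on 18 April 2016), so 21 May 2016 through 31 May 2016; 19 May 2016 is 2 days too early.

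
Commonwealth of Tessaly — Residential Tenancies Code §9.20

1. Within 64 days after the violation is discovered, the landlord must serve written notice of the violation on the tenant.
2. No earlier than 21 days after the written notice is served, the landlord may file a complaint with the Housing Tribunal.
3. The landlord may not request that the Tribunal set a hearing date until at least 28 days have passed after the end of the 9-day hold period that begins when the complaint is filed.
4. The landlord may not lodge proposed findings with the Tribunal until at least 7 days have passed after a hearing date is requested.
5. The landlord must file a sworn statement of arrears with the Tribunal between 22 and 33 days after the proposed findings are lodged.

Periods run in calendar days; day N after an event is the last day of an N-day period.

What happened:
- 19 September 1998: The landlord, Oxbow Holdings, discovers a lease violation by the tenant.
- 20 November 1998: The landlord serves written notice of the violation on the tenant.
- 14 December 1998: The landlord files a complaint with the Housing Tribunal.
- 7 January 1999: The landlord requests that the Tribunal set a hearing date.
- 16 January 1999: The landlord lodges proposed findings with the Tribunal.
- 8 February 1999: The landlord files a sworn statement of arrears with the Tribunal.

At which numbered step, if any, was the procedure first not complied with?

Step 3

(1) due by 19 September 1998 + 64 days = 22 November 1998; 20 November 1998 is within that limit.
(2) permitted from 20 November 1998 + 21 days = 11 December 1998 onward; 14 December 1998 is on or after that date.
(3) permitted from 23 December 1998 + 28 days = 20 January 1999 onward; 7 January 1999 is 13 days before the earliest permitted date.
Later steps need not be reached.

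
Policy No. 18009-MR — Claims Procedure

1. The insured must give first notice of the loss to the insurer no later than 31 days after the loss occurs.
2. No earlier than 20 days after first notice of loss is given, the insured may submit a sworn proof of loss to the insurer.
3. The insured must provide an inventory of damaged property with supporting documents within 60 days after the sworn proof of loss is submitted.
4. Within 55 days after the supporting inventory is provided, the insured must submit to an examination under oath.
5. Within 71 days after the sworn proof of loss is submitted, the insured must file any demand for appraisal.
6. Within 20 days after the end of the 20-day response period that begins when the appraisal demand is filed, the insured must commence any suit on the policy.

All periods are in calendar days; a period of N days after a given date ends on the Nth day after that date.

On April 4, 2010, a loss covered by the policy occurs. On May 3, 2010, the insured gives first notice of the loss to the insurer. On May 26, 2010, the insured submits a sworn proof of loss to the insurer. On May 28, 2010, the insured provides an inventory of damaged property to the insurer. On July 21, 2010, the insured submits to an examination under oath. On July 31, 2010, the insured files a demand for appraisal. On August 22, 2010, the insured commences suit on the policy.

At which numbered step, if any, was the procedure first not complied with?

(1) due by April 4, 2010 + 31 days = May 5, 2010; May 3, 2010 is within that limit.
(2) permitted from May 3, 2010 + 20 days = May 23, 2010 onward; done May 26, 2010, after the minimum wait.
(3) due by May 26, 2010 + 60 days = July 25, 2010; completed May 28, 2010, before the deadline.
(4) due by May 28, 2010 + 55 days = July 22, 2010; July 21, 2010 is within that limit.
(5) due by May 26, 2010 + 71 days = August 5, 2010; completed July 31, 2010, before the deadline.
(6) due by August 20, 2010 + 20 days = September 9, 2010; completed August 22, 2010, before the deadline.

None — every step was satisfied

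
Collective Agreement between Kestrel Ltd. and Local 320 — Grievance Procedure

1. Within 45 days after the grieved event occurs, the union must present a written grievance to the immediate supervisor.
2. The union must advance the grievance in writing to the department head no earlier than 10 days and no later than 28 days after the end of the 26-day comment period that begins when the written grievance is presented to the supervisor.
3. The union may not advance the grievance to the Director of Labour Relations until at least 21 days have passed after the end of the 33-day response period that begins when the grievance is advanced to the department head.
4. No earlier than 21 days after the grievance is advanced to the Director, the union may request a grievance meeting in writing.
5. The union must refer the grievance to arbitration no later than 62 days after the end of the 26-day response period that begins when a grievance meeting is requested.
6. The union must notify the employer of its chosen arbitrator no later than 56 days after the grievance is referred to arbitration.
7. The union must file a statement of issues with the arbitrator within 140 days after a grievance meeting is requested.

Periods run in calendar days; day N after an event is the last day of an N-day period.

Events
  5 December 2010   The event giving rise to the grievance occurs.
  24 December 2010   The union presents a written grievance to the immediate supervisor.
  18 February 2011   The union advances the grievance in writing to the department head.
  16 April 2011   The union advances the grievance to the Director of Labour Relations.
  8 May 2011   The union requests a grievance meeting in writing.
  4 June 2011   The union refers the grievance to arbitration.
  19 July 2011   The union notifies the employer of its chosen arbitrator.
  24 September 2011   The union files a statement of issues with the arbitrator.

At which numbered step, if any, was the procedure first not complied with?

Step 1: 45 days after 5 December 2010 (when the grieved event occurs) is 19 January 2011; completed 24 December 2010, before the deadline.
Step 2: the window is 10–28 days after 19 January 2011 (end of the 26-day comment period, which began when the written grievance is presented to the supervisor on 24 December 2010), so 29 January 2011 through 16 February 2011; 18 February 2011 is 2 days past the end of the window.
The analysis stops there.

Step 2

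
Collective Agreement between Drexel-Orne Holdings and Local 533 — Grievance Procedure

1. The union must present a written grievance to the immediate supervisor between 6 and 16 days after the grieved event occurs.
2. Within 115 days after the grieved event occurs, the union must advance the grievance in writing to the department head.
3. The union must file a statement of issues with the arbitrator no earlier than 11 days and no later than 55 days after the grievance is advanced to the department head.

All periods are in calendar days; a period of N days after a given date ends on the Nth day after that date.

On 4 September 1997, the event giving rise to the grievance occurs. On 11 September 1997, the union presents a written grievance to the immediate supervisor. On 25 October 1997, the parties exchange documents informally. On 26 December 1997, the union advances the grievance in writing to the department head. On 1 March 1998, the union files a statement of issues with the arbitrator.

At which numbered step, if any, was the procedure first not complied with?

Step 3

Step 1 — 6 and 16 days from 4 September 1997 (when the grieved event occurs) are 10 September 1997 and 20 September 1997 respectively; done 11 September 1997, which is between those dates.
Step 2 — counting 115 days from 4 September 1997 (when the grieved event occurs) gives a deadline of 28 December 1997; done 26 December 1997 — timely.
Step 3 — 11 and 55 days from 26 December 1997 (when the grievance is advanced to the department head) are 6 January 1998 and 19 February 1998 respectively; done 1 March 1998 — 10 days after the window closed.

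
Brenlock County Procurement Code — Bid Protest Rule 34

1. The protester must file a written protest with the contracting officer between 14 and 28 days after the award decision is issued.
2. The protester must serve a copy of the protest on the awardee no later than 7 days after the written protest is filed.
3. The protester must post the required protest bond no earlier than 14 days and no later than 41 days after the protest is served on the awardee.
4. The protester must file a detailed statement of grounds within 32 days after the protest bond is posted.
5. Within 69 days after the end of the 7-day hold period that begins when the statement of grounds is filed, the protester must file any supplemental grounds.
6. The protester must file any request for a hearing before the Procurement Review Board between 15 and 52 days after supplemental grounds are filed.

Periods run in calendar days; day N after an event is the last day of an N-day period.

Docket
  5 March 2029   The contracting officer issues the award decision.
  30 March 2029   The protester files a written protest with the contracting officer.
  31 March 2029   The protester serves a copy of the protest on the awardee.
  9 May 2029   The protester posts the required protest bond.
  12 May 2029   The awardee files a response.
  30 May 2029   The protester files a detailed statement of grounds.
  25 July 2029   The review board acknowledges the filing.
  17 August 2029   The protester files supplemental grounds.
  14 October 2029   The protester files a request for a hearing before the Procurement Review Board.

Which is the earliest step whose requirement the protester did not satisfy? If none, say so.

Step 1 — 14 and 28 days from 5 March 2029 (when the award decision is issued) are 19 March 2029 and 2 April 2029 respectively; done 30 March 2029, which is between those dates.
Step 2 — counting 7 days from 30 March 2029 (when the written protest is filed) gives a deadline of 6 April 2029; completed 31 March 2029, before the deadline.
Step 3 — 14 and 41 days from 31 March 2029 (when the protest is served on the awardee) are 14 April 2029 and 11 May 2029 respectively; done 9 May 2029, which is between those dates.
Step 4 — counting 32 days from 9 May 2029 (when the protest bond is posted) gives a deadline of 10 June 2029; done 30 May 2029 — timely.
Step 5 — counting 69 days from 6 June 2029 (end of the 7-day hold period, which began when the statement of grounds is filed on 30 May 2029) gives a deadline of 14 August 2029; done 17 August 2029 — 3 days late.
Later steps need not be reached.

Step 5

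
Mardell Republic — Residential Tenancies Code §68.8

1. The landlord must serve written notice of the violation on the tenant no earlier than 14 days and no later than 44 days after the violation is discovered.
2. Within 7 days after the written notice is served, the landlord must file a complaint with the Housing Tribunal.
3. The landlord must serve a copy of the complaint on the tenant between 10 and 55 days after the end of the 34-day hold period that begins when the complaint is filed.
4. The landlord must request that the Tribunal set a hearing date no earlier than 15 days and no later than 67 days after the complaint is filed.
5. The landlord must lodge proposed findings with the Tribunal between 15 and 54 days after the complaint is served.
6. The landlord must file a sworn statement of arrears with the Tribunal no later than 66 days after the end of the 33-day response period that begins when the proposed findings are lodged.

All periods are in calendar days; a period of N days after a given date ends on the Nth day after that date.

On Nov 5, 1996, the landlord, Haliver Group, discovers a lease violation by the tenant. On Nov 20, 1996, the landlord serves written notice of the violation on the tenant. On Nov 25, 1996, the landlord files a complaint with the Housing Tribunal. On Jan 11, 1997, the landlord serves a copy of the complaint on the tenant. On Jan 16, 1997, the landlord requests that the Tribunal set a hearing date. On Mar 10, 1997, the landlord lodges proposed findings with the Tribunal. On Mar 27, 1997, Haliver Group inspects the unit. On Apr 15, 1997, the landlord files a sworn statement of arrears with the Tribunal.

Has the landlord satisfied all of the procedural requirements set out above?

No

Step 1 — 14 and 44 days from Nov 5, 1996 (when the violation is discovered) are Nov 19, 1996 and Dec 19, 1996 respectively; Nov 20, 1996 falls inside that range.
Step 2 — counting 7 days from Nov 20, 1996 (when the written notice is served) gives a deadline of Nov 27, 1996; completed Nov 25, 1996, before the deadline.
Step 3 — 10 and 55 days from Dec 29, 1996 (end of the 34-day hold period, which began when the complaint is filed on Nov 25, 1996) are Jan 8, 1997 and Feb 22, 1997 respectively; Jan 11, 1997 falls inside that range.
Step 4 — 15 and 67 days from Nov 25, 1996 (when the complaint is filed) are Dec 10, 1996 and Jan 31, 1997 respectively; Jan 16, 1997 falls inside that range.
Step 5 — 15 and 54 days from Jan 11, 1997 (when the complaint is served) are Jan 26, 1997 and Mar 6, 1997 respectively; done Mar 10, 1997 — 4 days after the window closed.
The analysis stops there.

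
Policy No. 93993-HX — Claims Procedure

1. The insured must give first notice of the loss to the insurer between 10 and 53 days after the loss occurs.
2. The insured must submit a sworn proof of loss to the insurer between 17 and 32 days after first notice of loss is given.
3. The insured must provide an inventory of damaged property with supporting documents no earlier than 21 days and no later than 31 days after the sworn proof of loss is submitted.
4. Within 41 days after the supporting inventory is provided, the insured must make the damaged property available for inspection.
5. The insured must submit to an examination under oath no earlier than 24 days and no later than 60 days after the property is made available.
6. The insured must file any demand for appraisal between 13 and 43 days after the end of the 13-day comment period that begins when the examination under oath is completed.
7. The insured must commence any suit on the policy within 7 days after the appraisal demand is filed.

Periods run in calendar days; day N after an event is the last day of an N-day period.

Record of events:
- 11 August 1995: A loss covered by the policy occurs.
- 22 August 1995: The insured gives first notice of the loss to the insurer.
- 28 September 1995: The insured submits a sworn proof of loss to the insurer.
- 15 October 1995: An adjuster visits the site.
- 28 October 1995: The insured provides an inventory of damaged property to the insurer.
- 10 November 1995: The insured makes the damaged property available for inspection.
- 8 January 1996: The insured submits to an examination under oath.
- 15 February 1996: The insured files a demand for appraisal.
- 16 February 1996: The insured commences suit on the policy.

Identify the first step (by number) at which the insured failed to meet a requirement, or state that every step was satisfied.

Step 2

Step 1: the window is 10–53 days after 11 August 1995 (when the loss occurs), so 21 August 1995 through 3 October 1995; done 22 August 1995 — within the window.
Step 2: the window is 17–32 days after 22 August 1995 (when first notice of loss is given), so 8 September 1995 through 23 September 1995; done 28 September 1995 — 5 days after the window closed.
That is the first point of non-compliance.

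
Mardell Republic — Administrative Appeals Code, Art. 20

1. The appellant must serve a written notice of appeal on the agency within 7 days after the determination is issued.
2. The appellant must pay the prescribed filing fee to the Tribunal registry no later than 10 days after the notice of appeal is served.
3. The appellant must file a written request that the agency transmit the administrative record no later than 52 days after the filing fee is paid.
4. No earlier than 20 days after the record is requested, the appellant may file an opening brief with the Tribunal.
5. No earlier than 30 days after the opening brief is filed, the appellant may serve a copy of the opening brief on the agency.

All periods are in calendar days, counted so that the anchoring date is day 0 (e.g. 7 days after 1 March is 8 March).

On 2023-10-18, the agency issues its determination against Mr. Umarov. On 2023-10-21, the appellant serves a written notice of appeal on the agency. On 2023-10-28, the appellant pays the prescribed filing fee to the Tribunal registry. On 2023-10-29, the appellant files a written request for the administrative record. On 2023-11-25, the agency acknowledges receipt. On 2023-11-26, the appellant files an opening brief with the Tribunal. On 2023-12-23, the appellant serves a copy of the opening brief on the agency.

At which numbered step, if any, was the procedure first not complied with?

Step 1 — counting 7 days from 2023-10-18 (when the determination is issued) gives a deadline of 2023-10-25; done 2023-10-21 — timely.
Step 2 — counting 10 days from 2023-10-21 (when the notice of appeal is served) gives a deadline of 2023-10-31; completed 2023-10-28, before the deadline.
Step 3 — counting 52 days from 2023-10-28 (when the filing fee is paid) gives a deadline of 2023-12-19; done 2023-10-29 — timely.
Step 4 — must wait 20 days from 2023-10-29 (when the record is requested), so not before 2023-11-18; done 2023-11-26 — permitted.
Step 5 — must wait 30 days from 2023-11-26 (when the opening brief is filed), so not before 2023-12-26; 2023-12-23 is 3 days before the earliest permitted date.
That is the first point of non-compliance.

Step 5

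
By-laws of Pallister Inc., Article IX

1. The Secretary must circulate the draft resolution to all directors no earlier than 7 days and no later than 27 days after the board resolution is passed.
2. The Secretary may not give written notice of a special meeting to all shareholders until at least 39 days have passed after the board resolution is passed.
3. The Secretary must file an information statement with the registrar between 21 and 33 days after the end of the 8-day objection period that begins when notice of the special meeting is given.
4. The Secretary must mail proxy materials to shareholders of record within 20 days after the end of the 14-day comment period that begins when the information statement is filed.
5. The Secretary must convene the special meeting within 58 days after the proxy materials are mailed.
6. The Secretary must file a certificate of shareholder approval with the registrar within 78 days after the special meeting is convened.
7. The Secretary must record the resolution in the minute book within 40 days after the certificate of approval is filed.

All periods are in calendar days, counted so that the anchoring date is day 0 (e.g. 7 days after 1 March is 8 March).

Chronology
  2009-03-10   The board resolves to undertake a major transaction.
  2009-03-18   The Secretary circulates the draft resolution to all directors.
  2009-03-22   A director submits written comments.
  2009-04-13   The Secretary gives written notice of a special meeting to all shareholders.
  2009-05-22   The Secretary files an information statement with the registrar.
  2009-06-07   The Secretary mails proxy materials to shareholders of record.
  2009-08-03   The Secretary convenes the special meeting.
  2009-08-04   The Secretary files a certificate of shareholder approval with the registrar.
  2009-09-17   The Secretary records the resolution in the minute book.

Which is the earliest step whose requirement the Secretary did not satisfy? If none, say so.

Step 2

(1) the permitted window runs from 2009-03-10 + 7 = 2009-03-17 to 2009-03-10 + 27 = 2009-04-06; 2009-03-18 falls inside that range.
(2) permitted from 2009-03-10 + 39 days = 2009-04-18 onward; 2009-04-13 is 5 days before the earliest permitted date.
No need to go further; step 2 was not satisfied.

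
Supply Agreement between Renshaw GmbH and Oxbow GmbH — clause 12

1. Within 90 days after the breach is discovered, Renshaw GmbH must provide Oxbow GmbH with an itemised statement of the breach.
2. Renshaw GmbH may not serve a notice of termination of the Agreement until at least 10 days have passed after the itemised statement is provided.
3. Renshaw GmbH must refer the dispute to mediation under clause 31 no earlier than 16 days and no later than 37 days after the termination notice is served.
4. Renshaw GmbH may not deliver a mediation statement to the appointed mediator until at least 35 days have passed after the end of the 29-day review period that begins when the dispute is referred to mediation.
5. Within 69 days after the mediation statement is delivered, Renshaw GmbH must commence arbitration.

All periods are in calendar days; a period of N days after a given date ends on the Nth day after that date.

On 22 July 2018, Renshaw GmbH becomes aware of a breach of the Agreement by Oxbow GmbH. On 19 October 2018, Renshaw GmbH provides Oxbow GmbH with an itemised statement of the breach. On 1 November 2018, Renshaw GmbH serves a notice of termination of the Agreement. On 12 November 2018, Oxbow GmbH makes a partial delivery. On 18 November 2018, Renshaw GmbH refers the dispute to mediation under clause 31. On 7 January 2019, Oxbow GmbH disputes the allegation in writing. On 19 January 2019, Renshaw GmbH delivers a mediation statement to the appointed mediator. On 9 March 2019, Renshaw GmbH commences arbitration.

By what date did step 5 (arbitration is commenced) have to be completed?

29 March 2019

Step 5 runs from 19 January 2019, when the mediation statement is delivered. 69 days after 19 January 2019 is 29 March 2019.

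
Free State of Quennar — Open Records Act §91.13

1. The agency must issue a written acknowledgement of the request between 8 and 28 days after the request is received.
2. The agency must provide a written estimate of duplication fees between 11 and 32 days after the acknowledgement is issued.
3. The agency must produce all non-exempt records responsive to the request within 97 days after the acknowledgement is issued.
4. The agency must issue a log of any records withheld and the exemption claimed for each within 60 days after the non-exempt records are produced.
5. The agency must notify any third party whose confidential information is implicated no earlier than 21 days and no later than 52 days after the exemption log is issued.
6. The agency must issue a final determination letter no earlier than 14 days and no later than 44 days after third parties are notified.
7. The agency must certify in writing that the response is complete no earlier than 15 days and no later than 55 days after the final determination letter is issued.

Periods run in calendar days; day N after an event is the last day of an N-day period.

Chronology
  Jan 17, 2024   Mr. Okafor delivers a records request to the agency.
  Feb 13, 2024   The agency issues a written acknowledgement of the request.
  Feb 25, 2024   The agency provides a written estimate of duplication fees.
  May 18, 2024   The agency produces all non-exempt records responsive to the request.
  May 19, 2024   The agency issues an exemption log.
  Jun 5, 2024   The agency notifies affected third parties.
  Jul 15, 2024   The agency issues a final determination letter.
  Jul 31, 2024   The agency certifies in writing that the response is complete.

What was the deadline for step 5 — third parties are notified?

Jul 10, 2024

Step 5 runs from May 19, 2024, when the exemption log is issued. The window is 21–52 days after May 19, 2024; it closes on Jul 10, 2024.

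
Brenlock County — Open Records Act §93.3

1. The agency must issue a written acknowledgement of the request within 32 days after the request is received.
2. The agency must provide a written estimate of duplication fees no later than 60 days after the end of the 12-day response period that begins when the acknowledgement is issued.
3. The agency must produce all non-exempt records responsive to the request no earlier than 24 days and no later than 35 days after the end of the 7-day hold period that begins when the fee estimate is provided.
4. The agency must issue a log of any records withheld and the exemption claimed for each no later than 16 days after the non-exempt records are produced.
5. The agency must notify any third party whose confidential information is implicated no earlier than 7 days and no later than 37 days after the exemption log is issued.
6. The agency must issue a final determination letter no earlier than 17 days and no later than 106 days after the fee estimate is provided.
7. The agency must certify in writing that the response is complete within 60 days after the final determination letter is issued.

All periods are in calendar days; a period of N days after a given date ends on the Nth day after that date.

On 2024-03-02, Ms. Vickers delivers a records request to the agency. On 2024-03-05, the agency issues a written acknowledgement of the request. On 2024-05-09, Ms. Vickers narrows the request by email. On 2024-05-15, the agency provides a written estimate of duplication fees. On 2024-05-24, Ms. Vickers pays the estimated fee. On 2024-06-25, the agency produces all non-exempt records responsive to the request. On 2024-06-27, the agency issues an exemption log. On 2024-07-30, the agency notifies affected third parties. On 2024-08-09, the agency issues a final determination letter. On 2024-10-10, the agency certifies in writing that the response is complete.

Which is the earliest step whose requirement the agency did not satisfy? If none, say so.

Step 7

Step 1 — counting 32 days from 2024-03-02 (when the request is received) gives a deadline of 2024-04-03; completed 2024-03-05, before the deadline.
Step 2 — counting 60 days from 2024-03-17 (end of the 12-day response period, which began when the acknowledgement is issued on 2024-03-05) gives a deadline of 2024-05-16; 2024-05-15 is within that limit.
Step 3 — 24 and 35 days from 2024-05-22 (end of the 7-day hold period, which began when the fee estimate is provided on 2024-05-15) are 2024-06-15 and 2024-06-26 respectively; 2024-06-25 falls inside that range.
Step 4 — counting 16 days from 2024-06-25 (when the non-exempt records are produced) gives a deadline of 2024-07-11; completed 2024-06-27, before the deadline.
Step 5 — 7 and 37 days from 2024-06-27 (when the exemption log is issued) are 2024-07-04 and 2024-08-03 respectively; done 2024-07-30, which is between those dates.
Step 6 — 17 and 106 days from 2024-05-15 (when the fee estimate is provided) are 2024-06-01 and 2024-08-29 respectively; 2024-08-09 falls inside that range.
Step 7 — counting 60 days from 2024-08-09 (when the final determination letter is issued) gives a deadline of 2024-10-08; not done until 2024-10-10, 2 days after the deadline.
That is the first point of non-compliance.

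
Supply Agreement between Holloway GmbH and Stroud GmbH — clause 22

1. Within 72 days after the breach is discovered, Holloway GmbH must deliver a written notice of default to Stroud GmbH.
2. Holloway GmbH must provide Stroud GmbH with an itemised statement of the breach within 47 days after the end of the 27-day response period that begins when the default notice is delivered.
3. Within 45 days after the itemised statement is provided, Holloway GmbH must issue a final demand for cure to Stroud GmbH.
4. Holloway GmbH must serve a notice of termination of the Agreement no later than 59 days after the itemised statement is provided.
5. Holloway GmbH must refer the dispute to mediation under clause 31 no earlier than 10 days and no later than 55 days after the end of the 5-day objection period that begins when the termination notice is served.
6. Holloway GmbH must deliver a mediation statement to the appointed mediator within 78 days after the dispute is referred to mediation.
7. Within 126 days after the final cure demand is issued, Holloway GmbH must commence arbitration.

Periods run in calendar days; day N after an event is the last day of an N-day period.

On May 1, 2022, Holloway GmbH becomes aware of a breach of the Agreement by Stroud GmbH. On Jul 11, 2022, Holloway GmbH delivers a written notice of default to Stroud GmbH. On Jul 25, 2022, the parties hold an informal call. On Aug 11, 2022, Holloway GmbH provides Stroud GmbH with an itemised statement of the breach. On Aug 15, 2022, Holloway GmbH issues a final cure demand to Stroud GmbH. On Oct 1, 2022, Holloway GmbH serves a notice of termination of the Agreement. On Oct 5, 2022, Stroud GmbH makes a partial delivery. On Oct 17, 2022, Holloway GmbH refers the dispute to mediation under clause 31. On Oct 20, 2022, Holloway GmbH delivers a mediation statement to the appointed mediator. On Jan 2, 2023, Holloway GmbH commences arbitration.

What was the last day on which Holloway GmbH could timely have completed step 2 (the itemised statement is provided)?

Sep 23, 2022

The default notice is delivered on Jul 11, 2022; the 27-day response period therefore ends Aug 7, 2022, and step 2 runs from that date. 47 days after Aug 7, 2022 is Sep 23, 2022.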